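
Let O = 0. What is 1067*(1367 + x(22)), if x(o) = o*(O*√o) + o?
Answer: 1482063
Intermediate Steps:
x(o) = o (x(o) = o*(0*√o) + o = o*0 + o = 0 + o = o)
1067*(1367 + x(22)) = 1067*(1367 + 22) = 1067*1389 = 1482063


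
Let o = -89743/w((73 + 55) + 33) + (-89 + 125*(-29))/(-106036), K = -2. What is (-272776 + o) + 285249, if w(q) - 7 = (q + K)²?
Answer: 8359039673737/670359592 ≈ 12469.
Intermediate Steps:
w(q) = 7 + (-2 + q)² (w(q) = 7 + (q - 2)² = 7 + (-2 + q)²)
o = -2355517279/670359592 (o = -89743/(7 + (-2 + ((73 + 55) + 33))²) + (-89 + 125*(-29))/(-106036) = -89743/(7 + (-2 + (128 + 33))²) + (-89 - 3625)*(-1/106036) = -89743/(7 + (-2 + 161)²) - 3714*(-1/106036) = -89743/(7 + 159²) + 1857/53018 = -89743/(7 + 25281) + 1857/53018 = -89743/25288 + 1857/53018 = -2355517279/670359592 ≈ -3.5138)
(-272776 + o) + 285249 = (-272776 - 2355517279/670359592) + 285249 = -182860363584671/670359592 + 285249 = 8359039673737/670359592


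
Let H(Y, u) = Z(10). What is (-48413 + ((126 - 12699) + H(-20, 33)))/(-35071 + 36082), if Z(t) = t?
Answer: -60976/1011 ≈ -60.313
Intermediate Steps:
H(Y, u) = 10
(-48413 + ((126 - 12699) + H(-20, 33)))/(-35071 + 36082) = (-48413 + ((126 - 12699) + 10))/(-35071 + 36082) = (-48413 + (-12573 + 10))/1011 = (-48413 - 12563)*(1/1011) = -60976*1/1011 = -60976/1011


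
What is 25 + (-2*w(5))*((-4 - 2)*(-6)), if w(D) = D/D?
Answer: -47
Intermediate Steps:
w(D) = 1
25 + (-2*w(5))*((-4 - 2)*(-6)) = 25 + (-2*1)*((-4 - 2)*(-6)) = 25 - (-12)*(-6) = 25 - 2*36 = 25 - 72 = -47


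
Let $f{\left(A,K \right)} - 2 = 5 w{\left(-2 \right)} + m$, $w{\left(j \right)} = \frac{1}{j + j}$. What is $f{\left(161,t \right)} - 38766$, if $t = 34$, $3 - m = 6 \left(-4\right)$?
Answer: $- \frac{154953}{4} \approx -38738.0$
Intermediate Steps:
$m = 27$ ($m = 3 - 6 \left(-4\right) = 3 - -24 = 3 + 24 = 27$)
$w{\left(j \right)} = \frac{1}{2 j}$
$f{\left(A,K \right)} = \frac{111}{4}$ ($f{\left(A,K \right)} = 2 + \left(5 \frac{1}{2 \left(-2\right)} + 27\right) = 2 + \left(5 \cdot \frac{1}{2} \left(- \frac{1}{2}\right) + 27\right) = 2 + \left(5 \left(- \frac{1}{4}\right) + 27\right) = 2 + \left(- \frac{5}{4} + 27\right) = 2 + \frac{103}{4} = \frac{111}{4}$)
$f{\left(161,t \right)} - 38766 = \frac{111}{4} - 38766 = - \frac{154953}{4}$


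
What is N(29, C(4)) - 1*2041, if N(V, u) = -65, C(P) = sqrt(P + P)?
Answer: -2106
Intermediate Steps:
C(P) = sqrt(2)*sqrt(P) (C(P) = sqrt(2*P) = sqrt(2)*sqrt(P))
N(29, C(4)) - 1*2041 = -65 - 1*2041 = -65 - 2041 = -2106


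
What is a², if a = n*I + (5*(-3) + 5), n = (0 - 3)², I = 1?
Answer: 1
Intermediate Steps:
n = 9 (n = (-3)² = 9)
a = -1 (a = 9*1 + (5*(-3) + 5) = 9 + (-15 + 5) = 9 - 10 = -1)
a² = (-1)² = 1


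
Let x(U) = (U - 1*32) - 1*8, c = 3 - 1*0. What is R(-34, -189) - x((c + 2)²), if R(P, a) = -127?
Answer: -112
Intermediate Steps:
c = 3 (c = 3 + 0 = 3)
x(U) = -40 + U (x(U) = (U - 32) - 8 = (-32 + U) - 8 = -40 + U)
R(-34, -189) - x((c + 2)²) = -127 - (-40 + (3 + 2)²) = -127 - (-40 + 5²) = -127 - (-40 + 25) = -127 - 1*(-15) = -127 + 15 = -112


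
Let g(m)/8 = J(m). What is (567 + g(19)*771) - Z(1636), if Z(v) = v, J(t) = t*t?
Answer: 2225579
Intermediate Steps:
J(t) = t**2
g(m) = 8*m**2
(567 + g(19)*771) - Z(1636) = (567 + (8*19**2)*771) - 1*1636 = (567 + (8*361)*771) - 1636 = (567 + 2888*771) - 1636 = (567 + 2226648) - 1636 = 2227215 - 1636 = 2225579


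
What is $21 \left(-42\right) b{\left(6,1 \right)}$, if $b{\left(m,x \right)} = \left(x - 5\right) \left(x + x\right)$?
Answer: $7056$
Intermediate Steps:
$b{\left(m,x \right)} = 2 x \left(-5 + x\right)$ ($b{\left(m,x \right)} = \left(-5 + x\right) 2 x = 2 x \left(-5 + x\right)$)
$21 \left(-42\right) b{\left(6,1 \right)} = 21 \left(-42\right) 2 \cdot 1 \left(-5 + 1\right) = - 882 \cdot 2 \cdot 1 \left(-4\right) = \left(-882\right) \left(-8\right) = 7056$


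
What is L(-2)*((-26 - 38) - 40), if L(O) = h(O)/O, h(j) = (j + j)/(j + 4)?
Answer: -104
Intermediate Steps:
h(j) = 2*j/(4 + j) (h(j) = (2*j)/(4 + j) = 2*j/(4 + j))
L(O) = 2/(4 + O) (L(O) = (2*O/(4 + O))/O = 2/(4 + O))
L(-2)*((-26 - 38) - 40) = (2/(4 - 2))*((-26 - 38) - 40) = (2/2)*(-64 - 40) = (2*(1/2))*(-104) = 1*(-104) = -104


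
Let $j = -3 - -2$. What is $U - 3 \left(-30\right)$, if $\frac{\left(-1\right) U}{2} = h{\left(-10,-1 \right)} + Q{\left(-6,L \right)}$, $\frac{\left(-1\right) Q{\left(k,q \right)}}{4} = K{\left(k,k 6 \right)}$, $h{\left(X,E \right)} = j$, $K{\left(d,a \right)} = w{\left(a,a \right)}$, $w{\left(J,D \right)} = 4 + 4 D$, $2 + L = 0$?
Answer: $-1028$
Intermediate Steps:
$L = -2$ ($L = -2 + 0 = -2$)
$j = -1$ ($j = -3 + 2 = -1$)
$K{\left(d,a \right)} = 4 + 4 a$
$h{\left(X,E \right)} = -1$
$Q{\left(k,q \right)} = -16 - 96 k$ ($Q{\left(k,q \right)} = - 4 \left(4 + 4 k 6\right) = - 4 \left(4 + 4 \cdot 6 k\right) = - 4 \left(4 + 24 k\right) = -16 - 96 k$)
$U = -1118$ ($U = - 2 \left(-1 - -560\right) = - 2 \left(-1 + \left(-16 + 576\right)\right) = - 2 \left(-1 + 560\right) = \left(-2\right) 559 = -1118$)
$U - 3 \left(-30\right) = -1118 - 3 \left(-30\right) = -1118 - -90 = -1118 + 90 = -1028$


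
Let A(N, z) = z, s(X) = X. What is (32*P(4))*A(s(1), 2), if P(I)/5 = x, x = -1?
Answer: -320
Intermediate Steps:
P(I) = -5 (P(I) = 5*(-1) = -5)
(32*P(4))*A(s(1), 2) = (32*(-5))*2 = -160*2 = -320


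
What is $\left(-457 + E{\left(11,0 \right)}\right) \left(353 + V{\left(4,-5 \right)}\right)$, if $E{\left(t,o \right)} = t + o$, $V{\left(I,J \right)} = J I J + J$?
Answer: $-199808$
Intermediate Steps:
$V{\left(I,J \right)} = J + I J^{2}$ ($V{\left(I,J \right)} = I J J + J = I J^{2} + J = J + I J^{2}$)
$E{\left(t,o \right)} = o + t$
$\left(-457 + E{\left(11,0 \right)}\right) \left(353 + V{\left(4,-5 \right)}\right) = \left(-457 + \left(0 + 11\right)\right) \left(353 - 5 \left(1 + 4 \left(-5\right)\right)\right) = \left(-457 + 11\right) \left(353 - 5 \left(1 - 20\right)\right) = - 446 \left(353 - -95\right) = - 446 \left(353 + 95\right) = \left(-446\right) 448 = -199808$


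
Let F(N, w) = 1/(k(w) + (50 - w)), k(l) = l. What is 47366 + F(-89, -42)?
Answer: 2368301/50 ≈ 47366.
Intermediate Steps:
F(N, w) = 1/50 (F(N, w) = 1/(w + (50 - w)) = 1/50)
47366 + F(-89, -42) = 47366 + 1/50 = 2368301/50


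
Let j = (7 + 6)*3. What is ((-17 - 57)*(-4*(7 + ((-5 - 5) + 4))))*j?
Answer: 11544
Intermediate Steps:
j = 39 (j = 13*3 = 39)
((-17 - 57)*(-4*(7 + ((-5 - 5) + 4))))*j = ((-17 - 57)*(-4*(7 + ((-5 - 5) + 4))))*39 = -(-296)*(7 + (-10 + 4))*39 = -(-296)*(7 - 6)*39 = -(-296)*39 = -74*(-4)*39 = 296*39 = 11544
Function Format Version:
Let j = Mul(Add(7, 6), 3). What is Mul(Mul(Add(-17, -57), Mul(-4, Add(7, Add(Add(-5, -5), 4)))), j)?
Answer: 11544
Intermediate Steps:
j = 39 (j = Mul(13, 3) = 39)
Mul(Mul(Add(-17, -57), Mul(-4, Add(7, Add(Add(-5, -5), 4)))), j) = Mul(Mul(Add(-17, -57), Mul(-4, Add(7, Add(Add(-5, -5), 4)))), 39) = Mul(Mul(-74, Mul(-4, Add(7, Add(-10, 4)))), 39) = Mul(Mul(-74, Mul(-4, Add(7, -6))), 39) = Mul(Mul(-74, Mul(-4, 1)), 39) = Mul(Mul(-74, -4), 39) = Mul(296, 39) = 11544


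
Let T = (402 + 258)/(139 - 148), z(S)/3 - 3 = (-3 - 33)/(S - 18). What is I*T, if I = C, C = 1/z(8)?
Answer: -100/27 ≈ -3.7037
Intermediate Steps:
z(S) = 9 - 108/(-18 + S) (z(S) = 9 + 3*((-3 - 33)/(S - 18)) = 9 + 3*(-36/(-18 + S)) = 9 - 108/(-18 + S))
C = 5/99 (C = 1/(9*(-30 + 8)/(-18 + 8)) = 1/(9*(-22)/(-10)) = 1/(9*(-1/10)*(-22)) = 1/(99/5) = 5/99 ≈ 0.050505)
I = 5/99 ≈ 0.050505
T = -220/3 (T = 660/(-9) = 660*(-1/9) = -220/3 ≈ -73.333)
I*T = (5/99)*(-220/3) = -100/27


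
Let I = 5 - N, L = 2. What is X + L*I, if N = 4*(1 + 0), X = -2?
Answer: 0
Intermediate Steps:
N = 4 (N = 4*1 = 4)
I = 1 (I = 5 - 1*4 = 5 - 4 = 1)
X + L*I = -2 + 2*1 = -2 + 2 = 0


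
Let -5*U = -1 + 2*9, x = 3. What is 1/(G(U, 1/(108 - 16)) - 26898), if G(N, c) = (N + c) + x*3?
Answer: -460/12370499 ≈ -3.7185e-5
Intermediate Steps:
U = -17/5 (U = -(-1 + 2*9)/5 = -(-1 + 18)/5 = -1/5*17 = -17/5 ≈ -3.4000)
G(N, c) = 9 + N + c (G(N, c) = (N + c) + 3*3 = (N + c) + 9 = 9 + N + c)
1/(G(U, 1/(108 - 16)) - 26898) = 1/((9 - 17/5 + 1/(108 - 16)) - 26898) = 1/((9 - 17/5 + 1/92) - 26898) = 1/(2581/460 - 26898) = 1/(-12370499/460) = -460/12370499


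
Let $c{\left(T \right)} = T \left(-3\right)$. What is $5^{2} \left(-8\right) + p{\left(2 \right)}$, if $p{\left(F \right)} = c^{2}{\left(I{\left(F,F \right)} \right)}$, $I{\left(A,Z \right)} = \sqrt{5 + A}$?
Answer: $-137$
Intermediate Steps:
$c{\left(T \right)} = - 3 T$
$p{\left(F \right)} = 45 + 9 F$ ($p{\left(F \right)} = \left(- 3 \sqrt{5 + F}\right)^{2} = 45 + 9 F$)
$5^{2} \left(-8\right) + p{\left(2 \right)} = 5^{2} \left(-8\right) + \left(45 + 9 \cdot 2\right) = 25 \left(-8\right) + \left(45 + 18\right) = -200 + 63 = -137$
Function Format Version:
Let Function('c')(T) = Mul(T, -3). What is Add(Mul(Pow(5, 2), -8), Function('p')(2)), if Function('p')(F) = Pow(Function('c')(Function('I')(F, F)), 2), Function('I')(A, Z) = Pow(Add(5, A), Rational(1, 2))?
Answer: -137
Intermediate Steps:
Function('c')(T) = Mul(-3, T)
Function('p')(F) = Add(45, Mul(9, F)) (Function('p')(F) = Pow(Mul(-3, Pow(Add(5, F), Rational(1, 2))), 2) = Add(45, Mul(9, F)))
Add(Mul(Pow(5, 2), -8), Function('p')(2)) = Add(Mul(Pow(5, 2), -8), Add(45, Mul(9, 2))) = Add(Mul(25, -8), Add(45, 18)) = Add(-200, 63) = -137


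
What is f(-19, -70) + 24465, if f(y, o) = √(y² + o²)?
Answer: 24465 + √5261 ≈ 24538.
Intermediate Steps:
f(y, o) = √(o² + y²)
f(-19, -70) + 24465 = √((-70)² + (-19)²) + 24465 = √(4900 + 361) + 24465 = √5261 + 24465 = 24465 + √5261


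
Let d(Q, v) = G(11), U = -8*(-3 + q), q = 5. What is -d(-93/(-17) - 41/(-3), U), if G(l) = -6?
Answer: 6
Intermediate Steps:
U = -16 (U = -8*(-3 + 5) = -8*2 = -16)
d(Q, v) = -6
-d(-93/(-17) - 41/(-3), U) = -1*(-6) = 6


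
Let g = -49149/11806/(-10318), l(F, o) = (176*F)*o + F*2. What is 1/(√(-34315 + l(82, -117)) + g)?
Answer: 5987051423892/25562598455237195042681 - 14838725633518864*I*√1722695/25562598455237195042681 ≈ 2.3421e-10 - 0.0007619*I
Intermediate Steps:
l(F, o) = 2*F + 176*F*o (l(F, o) = 176*F*o + 2*F = 2*F + 176*F*o)
g = 49149/121814308 (g = -49149*1/11806*(-1/10318) = -49149/11806*(-1/10318) = 49149/121814308 ≈ 0.00040347)
1/(√(-34315 + l(82, -117)) + g) = 1/(√(-34315 + 2*82*(1 + 88*(-117))) + 49149/121814308) = 1/(√(-34315 + 2*82*(1 - 10296)) + 49149/121814308) = 1/(√(-34315 + 2*82*(-10295)) + 49149/121814308) = 1/(√(-34315 - 1688380) + 49149/121814308) = 1/(√(-1722695) + 49149/121814308) = 1/(I*√1722695 + 49149/121814308) = 1/(49149/121814308 + I*√1722695)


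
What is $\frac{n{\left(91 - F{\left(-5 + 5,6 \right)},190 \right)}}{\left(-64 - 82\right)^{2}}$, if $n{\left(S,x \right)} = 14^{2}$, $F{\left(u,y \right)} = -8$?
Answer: $\frac{49}{5329} \approx 0.009195$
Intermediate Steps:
$n{\left(S,x \right)} = 196$
$\frac{n{\left(91 - F{\left(-5 + 5,6 \right)},190 \right)}}{\left(-64 - 82\right)^{2}} = \frac{196}{\left(-64 - 82\right)^{2}} = \frac{196}{\left(-146\right)^{2}} = \frac{196}{21316} = 196 \cdot \frac{1}{21316} = \frac{49}{5329}$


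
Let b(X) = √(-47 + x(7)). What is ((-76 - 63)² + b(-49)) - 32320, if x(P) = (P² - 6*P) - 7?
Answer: -12999 + I*√47 ≈ -12999.0 + 6.8557*I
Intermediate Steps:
x(P) = -7 + P² - 6*P
b(X) = I*√47 (b(X) = √(-47 + (-7 + 7² - 6*7)) = √(-47 + (-7 + 49 - 42)) = √(-47 + 0) = √(-47) = I*√47)
((-76 - 63)² + b(-49)) - 32320 = ((-76 - 63)² + I*√47) - 32320 = ((-139)² + I*√47) - 32320 = (19321 + I*√47) - 32320 = -12999 + I*√47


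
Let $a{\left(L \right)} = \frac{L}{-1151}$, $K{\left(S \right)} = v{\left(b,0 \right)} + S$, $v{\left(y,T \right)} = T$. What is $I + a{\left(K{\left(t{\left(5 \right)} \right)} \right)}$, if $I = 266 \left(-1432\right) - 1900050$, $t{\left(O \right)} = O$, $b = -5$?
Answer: $- \frac{2625387267}{1151} \approx -2.281 \cdot 10^{6}$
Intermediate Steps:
$K{\left(S \right)} = S$ ($K{\left(S \right)} = 0 + S = S$)
$a{\left(L \right)} = - \frac{L}{1151}$ ($a{\left(L \right)} = L \left(- \frac{1}{1151}\right) = - \frac{L}{1151}$)
$I = -2280962$ ($I = -380912 - 1900050 = -2280962$)
$I + a{\left(K{\left(t{\left(5 \right)} \right)} \right)} = -2280962 - \frac{5}{1151} = - \frac{2625387267}{1151}$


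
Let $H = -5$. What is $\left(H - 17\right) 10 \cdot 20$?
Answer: $-4400$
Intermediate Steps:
$\left(H - 17\right) 10 \cdot 20 = \left(-5 - 17\right) 10 \cdot 20 = \left(-22\right) 10 \cdot 20 = \left(-220\right) 20 = -4400$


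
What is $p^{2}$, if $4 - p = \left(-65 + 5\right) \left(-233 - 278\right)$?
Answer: $939790336$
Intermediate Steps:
$p = -30656$ ($p = 4 - \left(-65 + 5\right) \left(-233 - 278\right) = 4 - \left(-60\right) \left(-511\right) = 4 - 30660 = -30656$)
$p^{2} = \left(-30656\right)^{2} = 939790336$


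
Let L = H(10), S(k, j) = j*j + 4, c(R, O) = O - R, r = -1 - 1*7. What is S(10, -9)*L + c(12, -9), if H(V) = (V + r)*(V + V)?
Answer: 3379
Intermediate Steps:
r = -8 (r = -1 - 7 = -8)
H(V) = 2*V*(-8 + V) (H(V) = (V - 8)*(V + V) = (-8 + V)*(2*V) = 2*V*(-8 + V))
S(k, j) = 4 + j² (S(k, j) = j² + 4 = 4 + j²)
L = 40 (L = 2*10*(-8 + 10) = 2*10*2 = 40)
S(10, -9)*L + c(12, -9) = (4 + (-9)²)*40 + (-9 - 1*12) = (4 + 81)*40 + (-9 - 12) = 85*40 - 21 = 3400 - 21 = 3379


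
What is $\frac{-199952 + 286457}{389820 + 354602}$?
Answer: $\frac{86505}{744422} \approx 0.1162$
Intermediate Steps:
$\frac{-199952 + 286457}{389820 + 354602} = \frac{86505}{744422}$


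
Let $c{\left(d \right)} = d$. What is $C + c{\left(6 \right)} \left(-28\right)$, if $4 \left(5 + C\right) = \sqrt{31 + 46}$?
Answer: $-173 + \frac{\sqrt{77}}{4} \approx -170.81$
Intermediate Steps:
$C = -5 + \frac{\sqrt{77}}{4}$ ($C = -5 + \frac{\sqrt{31 + 46}}{4} = -5 + \frac{\sqrt{77}}{4} \approx -2.8063$)
$C + c{\left(6 \right)} \left(-28\right) = \left(-5 + \frac{\sqrt{77}}{4}\right) + 6 \left(-28\right) = \left(-5 + \frac{\sqrt{77}}{4}\right) - 168 = -173 + \frac{\sqrt{77}}{4}$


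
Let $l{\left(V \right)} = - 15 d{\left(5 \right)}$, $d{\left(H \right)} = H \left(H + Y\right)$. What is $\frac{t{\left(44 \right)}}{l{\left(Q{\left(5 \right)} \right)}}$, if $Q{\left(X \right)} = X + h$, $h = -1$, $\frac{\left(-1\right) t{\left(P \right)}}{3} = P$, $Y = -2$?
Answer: $\frac{44}{75} \approx 0.58667$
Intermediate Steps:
$t{\left(P \right)} = - 3 P$
$d{\left(H \right)} = H \left(-2 + H\right)$ ($d{\left(H \right)} = H \left(H - 2\right) = H \left(-2 + H\right)$)
$Q{\left(X \right)} = -1 + X$ ($Q{\left(X \right)} = X - 1 = -1 + X$)
$l{\left(V \right)} = -225$ ($l{\left(V \right)} = - 15 \cdot 5 \left(-2 + 5\right) = - 15 \cdot 5 \cdot 3 = \left(-15\right) 15 = -225$)
$\frac{t{\left(44 \right)}}{l{\left(Q{\left(5 \right)} \right)}} = \frac{\left(-3\right) 44}{-225} = \left(-132\right) \left(- \frac{1}{225}\right) = \frac{44}{75}$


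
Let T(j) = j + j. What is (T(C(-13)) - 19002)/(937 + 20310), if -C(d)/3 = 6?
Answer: -19038/21247 ≈ -0.89603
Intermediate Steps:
C(d) = -18 (C(d) = -3*6 = -18)
T(j) = 2*j
(T(C(-13)) - 19002)/(937 + 20310) = (2*(-18) - 19002)/(937 + 20310) = (-36 - 19002)/21247 = -19038*1/21247 = -19038/21247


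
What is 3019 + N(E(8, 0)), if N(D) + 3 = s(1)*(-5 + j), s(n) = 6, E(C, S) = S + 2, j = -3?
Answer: 2968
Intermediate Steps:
E(C, S) = 2 + S
N(D) = -51 (N(D) = -3 + 6*(-5 - 3) = -3 + 6*(-8) = -3 - 48 = -51)
3019 + N(E(8, 0)) = 3019 - 51 = 2968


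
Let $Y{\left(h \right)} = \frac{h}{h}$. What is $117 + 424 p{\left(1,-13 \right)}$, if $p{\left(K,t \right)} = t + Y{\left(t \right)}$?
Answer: $-4971$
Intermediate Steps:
$Y{\left(h \right)} = 1$
$p{\left(K,t \right)} = 1 + t$ ($p{\left(K,t \right)} = t + 1 = 1 + t$)
$117 + 424 p{\left(1,-13 \right)} = 117 + 424 \left(1 - 13\right) = 117 + 424 \left(-12\right) = 117 - 5088 = -4971$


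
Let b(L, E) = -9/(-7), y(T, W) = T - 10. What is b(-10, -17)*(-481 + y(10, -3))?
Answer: -4329/7 ≈ -618.43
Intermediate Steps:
y(T, W) = -10 + T
b(L, E) = 9/7 (b(L, E) = -9*(-1/7) = 9/7)
b(-10, -17)*(-481 + y(10, -3)) = 9*(-481 + (-10 + 10))/7 = 9*(-481 + 0)/7 = (9/7)*(-481) = -4329/7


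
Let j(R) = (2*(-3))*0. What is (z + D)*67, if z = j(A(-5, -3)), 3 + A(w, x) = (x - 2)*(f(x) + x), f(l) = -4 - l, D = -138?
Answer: -9246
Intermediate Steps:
A(w, x) = 5 - 4*x (A(w, x) = -3 + (x - 2)*((-4 - x) + x) = -3 + (-2 + x)*(-4) = -3 + (8 - 4*x) = 5 - 4*x)
j(R) = 0 (j(R) = -6*0 = 0)
z = 0
(z + D)*67 = (0 - 138)*67 = -138*67 = -9246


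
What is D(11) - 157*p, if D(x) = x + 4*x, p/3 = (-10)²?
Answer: -47045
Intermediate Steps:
p = 300 (p = 3*(-10)² = 3*100 = 300)
D(x) = 5*x
D(11) - 157*p = 5*11 - 157*300 = 55 - 47100 = -47045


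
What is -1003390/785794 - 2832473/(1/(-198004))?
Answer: 220352740047713429/392897 ≈ 5.6084e+11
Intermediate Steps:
-1003390/785794 - 2832473/(1/(-198004)) = -1003390*1/785794 - 2832473/(-1/198004) = -501695/392897 - 2832473*(-198004) = -501695/392897 + 560840983892 = 220352740047713429/392897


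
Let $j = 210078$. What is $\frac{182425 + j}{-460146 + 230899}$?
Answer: $- \frac{392503}{229247} \approx -1.7121$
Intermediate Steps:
$\frac{182425 + j}{-460146 + 230899} = \frac{182425 + 210078}{-460146 + 230899} = \frac{392503}{-229247} = 392503 \left(- \frac{1}{229247}\right) = - \frac{392503}{229247}$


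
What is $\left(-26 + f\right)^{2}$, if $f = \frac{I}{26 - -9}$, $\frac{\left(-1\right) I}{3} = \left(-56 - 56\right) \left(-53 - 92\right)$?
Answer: $2010724$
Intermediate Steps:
$I = -48720$ ($I = - 3 \left(-56 - 56\right) \left(-53 - 92\right) = - 3 \left(\left(-112\right) \left(-145\right)\right) = \left(-3\right) 16240 = -48720$)
$f = -1392$ ($f = - \frac{48720}{26 - -9} = - \frac{48720}{26 + 9} = - \frac{48720}{35} = \left(-48720\right) \frac{1}{35} = -1392$)
$\left(-26 + f\right)^{2} = \left(-26 - 1392\right)^{2} = \left(-1418\right)^{2} = 2010724$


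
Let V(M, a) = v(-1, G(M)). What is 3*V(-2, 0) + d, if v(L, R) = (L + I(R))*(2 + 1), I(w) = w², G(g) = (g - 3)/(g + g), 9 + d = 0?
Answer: -63/16 ≈ -3.9375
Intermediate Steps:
d = -9 (d = -9 + 0 = -9)
G(g) = (-3 + g)/(2*g) (G(g) = (-3 + g)/((2*g)) = (-3 + g)*(1/(2*g)) = (-3 + g)/(2*g))
v(L, R) = 3*L + 3*R² (v(L, R) = (L + R²)*(2 + 1) = (L + R²)*3 = 3*L + 3*R²)
V(M, a) = -3 + 3*(-3 + M)²/(4*M²) (V(M, a) = 3*(-1) + 3*((-3 + M)/(2*M))² = -3 + 3*((-3 + M)²/(4*M²)) = -3 + 3*(-3 + M)²/(4*M²))
3*V(-2, 0) + d = 3*((9/4)*(3 - 1*(-2)² - 2*(-2))/(-2)²) - 9 = 3*((9/4)*(¼)*(3 - 1*4 + 4)) - 9 = 3*((9/4)*(¼)*(3 - 4 + 4)) - 9 = 3*((9/4)*(¼)*3) - 9 = 3*(27/16) - 9 = 81/16 - 9 = -63/16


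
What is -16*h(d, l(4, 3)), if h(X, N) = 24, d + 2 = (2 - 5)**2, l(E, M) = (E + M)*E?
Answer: -384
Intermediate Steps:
l(E, M) = E*(E + M)
d = 7 (d = -2 + (2 - 5)**2 = -2 + (-3)**2 = -2 + 9 = 7)
-16*h(d, l(4, 3)) = -16*24 = -384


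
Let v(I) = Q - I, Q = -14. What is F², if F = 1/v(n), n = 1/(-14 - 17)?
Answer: 961/187489 ≈ 0.0051256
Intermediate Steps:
n = -1/31 (n = 1/(-31) = -1/31 ≈ -0.032258)
v(I) = -14 - I
F = -31/433 (F = 1/(-14 - 1*(-1/31)) = 1/(-14 + 1/31) = 1/(-433/31) = -31/433 ≈ -0.071594)
F² = (-31/433)² = 961/187489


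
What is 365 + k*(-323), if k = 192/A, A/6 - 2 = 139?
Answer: 41129/141 ≈ 291.69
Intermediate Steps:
A = 846 (A = 12 + 6*139 = 12 + 834 = 846)
k = 32/141 (k = 192/846 = 192*(1/846) = 32/141 ≈ 0.22695)
365 + k*(-323) = 365 + (32/141)*(-323) = 365 - 10336/141 = 41129/141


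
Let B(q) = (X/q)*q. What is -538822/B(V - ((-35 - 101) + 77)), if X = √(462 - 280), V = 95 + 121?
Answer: -269411*√182/91 ≈ -39940.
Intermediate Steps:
V = 216
X = √182 ≈ 13.491
B(q) = √182 (B(q) = (√182/q)*q = √182)
-538822/B(V - ((-35 - 101) + 77)) = -538822*√182/182 = -269411*√182/91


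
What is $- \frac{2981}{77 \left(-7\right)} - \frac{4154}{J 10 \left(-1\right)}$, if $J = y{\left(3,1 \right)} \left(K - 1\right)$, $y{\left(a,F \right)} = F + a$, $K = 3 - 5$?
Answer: $- \frac{85513}{2940} \approx -29.086$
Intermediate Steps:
$K = -2$ ($K = 3 - 5 = -2$)
$J = -12$ ($J = \left(1 + 3\right) \left(-2 - 1\right) = 4 \left(-3\right) = -12$)
$- \frac{2981}{77 \left(-7\right)} - \frac{4154}{J 10 \left(-1\right)} = - \frac{2981}{77 \left(-7\right)} - \frac{4154}{\left(-12\right) 10 \left(-1\right)} = - \frac{2981}{-539} - \frac{4154}{\left(-120\right) \left(-1\right)} = \left(-2981\right) \left(- \frac{1}{539}\right) - \frac{4154}{120} = \frac{271}{49} - \frac{2077}{60} = - \frac{85513}{2940}$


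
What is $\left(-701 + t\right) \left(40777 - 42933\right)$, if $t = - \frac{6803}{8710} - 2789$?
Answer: $\frac{32776269834}{4355} \approx 7.5261 \cdot 10^{6}$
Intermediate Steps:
$t = - \frac{24298993}{8710}$ ($t = \left(-6803\right) \frac{1}{8710} - 2789 = - \frac{6803}{8710} - 2789 = - \frac{24298993}{8710} \approx -2789.8$)
$\left(-701 + t\right) \left(40777 - 42933\right) = \left(-701 - \frac{24298993}{8710}\right) \left(40777 - 42933\right) = \left(- \frac{30404703}{8710}\right) \left(-2156\right) = \frac{32776269834}{4355}$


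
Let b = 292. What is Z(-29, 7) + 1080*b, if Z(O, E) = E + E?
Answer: 315374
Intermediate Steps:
Z(O, E) = 2*E
Z(-29, 7) + 1080*b = 2*7 + 1080*292 = 14 + 315360 = 315374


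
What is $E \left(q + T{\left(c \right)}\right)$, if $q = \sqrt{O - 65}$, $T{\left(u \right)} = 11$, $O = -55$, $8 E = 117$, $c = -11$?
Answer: $\frac{1287}{8} + \frac{117 i \sqrt{30}}{4} \approx 160.88 + 160.21 i$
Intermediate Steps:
$E = \frac{117}{8}$ ($E = \frac{1}{8} \cdot 117 = \frac{117}{8} \approx 14.625$)
$q = 2 i \sqrt{30}$ ($q = \sqrt{-55 - 65} = \sqrt{-120} = 2 i \sqrt{30} \approx 10.954 i$)
$E \left(q + T{\left(c \right)}\right) = \frac{117 \left(2 i \sqrt{30} + 11\right)}{8} = \frac{117 \left(11 + 2 i \sqrt{30}\right)}{8} = \frac{1287}{8} + \frac{117 i \sqrt{30}}{4}$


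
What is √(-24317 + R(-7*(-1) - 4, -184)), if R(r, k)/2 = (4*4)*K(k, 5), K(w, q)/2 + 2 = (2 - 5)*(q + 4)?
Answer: I*√26173 ≈ 161.78*I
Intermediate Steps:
K(w, q) = -28 - 6*q (K(w, q) = -4 + 2*((2 - 5)*(q + 4)) = -4 + 2*(-3*(4 + q)) = -4 + 2*(-12 - 3*q) = -4 + (-24 - 6*q) = -28 - 6*q)
R(r, k) = -1856 (R(r, k) = 2*((4*4)*(-28 - 6*5)) = 2*(16*(-28 - 30)) = 2*(16*(-58)) = 2*(-928) = -1856)
√(-24317 + R(-7*(-1) - 4, -184)) = √(-24317 - 1856) = √(-26173) = I*√26173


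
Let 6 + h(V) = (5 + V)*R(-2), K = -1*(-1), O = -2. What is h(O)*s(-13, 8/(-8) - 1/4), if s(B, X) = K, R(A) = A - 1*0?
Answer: -12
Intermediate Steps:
R(A) = A (R(A) = A + 0 = A)
K = 1
s(B, X) = 1
h(V) = -16 - 2*V (h(V) = -6 + (5 + V)*(-2) = -6 + (-10 - 2*V) = -16 - 2*V)
h(O)*s(-13, 8/(-8) - 1/4) = (-16 - 2*(-2))*1 = (-16 + 4)*1 = -12*1 = -12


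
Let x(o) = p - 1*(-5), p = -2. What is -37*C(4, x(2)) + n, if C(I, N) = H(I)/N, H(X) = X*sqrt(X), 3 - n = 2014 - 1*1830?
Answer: -839/3 ≈ -279.67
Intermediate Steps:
n = -181 (n = 3 - (2014 - 1*1830) = 3 - (2014 - 1830) = 3 - 1*184 = 3 - 184 = -181)
x(o) = 3 (x(o) = -2 - 1*(-5) = -2 + 5 = 3)
H(X) = X**(3/2)
C(I, N) = I**(3/2)/N
-37*C(4, x(2)) + n = -37*4**(3/2)/3 - 181 = -296/3 - 181 = -839/3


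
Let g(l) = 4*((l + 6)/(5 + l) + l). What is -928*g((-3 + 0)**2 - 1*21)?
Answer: 289536/7 ≈ 41362.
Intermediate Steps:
g(l) = 4*l + 4*(6 + l)/(5 + l) (g(l) = 4*((6 + l)/(5 + l) + l) = 4*(l + (6 + l)/(5 + l)) = 4*l + 4*(6 + l)/(5 + l))
-928*g((-3 + 0)**2 - 1*21) = -3712*(6 + ((-3 + 0)**2 - 1*21)**2 + 6*((-3 + 0)**2 - 1*21))/(5 + ((-3 + 0)**2 - 1*21)) = -3712*(6 + ((-3)**2 - 21)**2 + 6*((-3)**2 - 21))/(5 + ((-3)**2 - 21)) = -3712*(6 + (9 - 21)**2 + 6*(9 - 21))/(5 + (9 - 21)) = -3712*(6 + (-12)**2 + 6*(-12))/(5 - 12) = -3712*(6 + 144 - 72)/(-7) = -3712*(-1)*78/7 = -928*(-312/7) = 289536/7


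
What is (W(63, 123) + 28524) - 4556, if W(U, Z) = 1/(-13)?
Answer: 311583/13 ≈ 23968.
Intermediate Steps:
W(U, Z) = -1/13
(W(63, 123) + 28524) - 4556 = (-1/13 + 28524) - 4556 = 370811/13 - 4556 = 311583/13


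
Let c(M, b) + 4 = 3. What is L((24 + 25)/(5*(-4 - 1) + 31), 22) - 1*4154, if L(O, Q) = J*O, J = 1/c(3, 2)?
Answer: -24973/6 ≈ -4162.2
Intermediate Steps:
c(M, b) = -1 (c(M, b) = -4 + 3 = -1)
J = -1 (J = 1/(-1) = -1)
L(O, Q) = -O
L((24 + 25)/(5*(-4 - 1) + 31), 22) - 1*4154 = -(24 + 25)/(5*(-4 - 1) + 31) - 1*4154 = -49/(5*(-5) + 31) - 4154 = -49/(-25 + 31) - 4154 = -49/6 - 4154 = -24973/6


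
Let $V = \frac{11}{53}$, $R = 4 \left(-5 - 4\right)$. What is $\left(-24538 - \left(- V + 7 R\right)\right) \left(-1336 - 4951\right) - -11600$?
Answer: $\frac{8092907989}{53} \approx 1.527 \cdot 10^{8}$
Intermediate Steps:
$R = -36$ ($R = 4 \left(-9\right) = -36$)
$V = \frac{11}{53}$ ($V = 11 \cdot \frac{1}{53} = \frac{11}{53} \approx 0.20755$)
$\left(-24538 - \left(- V + 7 R\right)\right) \left(-1336 - 4951\right) - -11600 = \left(-24538 + \left(\frac{11}{53} - -252\right)\right) \left(-1336 - 4951\right) - -11600 = \left(-24538 + \left(\frac{11}{53} + 252\right)\right) \left(-6287\right) + 11600 = \left(-24538 + \frac{13367}{53}\right) \left(-6287\right) + 11600 = \left(- \frac{1287147}{53}\right) \left(-6287\right) + 11600 = \frac{8092293189}{53} + 11600 = \frac{8092907989}{53}$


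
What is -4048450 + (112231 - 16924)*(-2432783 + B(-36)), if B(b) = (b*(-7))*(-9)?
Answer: -232081454107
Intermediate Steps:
B(b) = 63*b (B(b) = -7*b*(-9) = 63*b)
-4048450 + (112231 - 16924)*(-2432783 + B(-36)) = -4048450 + (112231 - 16924)*(-2432783 + 63*(-36)) = -4048450 + 95307*(-2432783 - 2268) = -4048450 + 95307*(-2435051) = -4048450 - 232077405657 = -232081454107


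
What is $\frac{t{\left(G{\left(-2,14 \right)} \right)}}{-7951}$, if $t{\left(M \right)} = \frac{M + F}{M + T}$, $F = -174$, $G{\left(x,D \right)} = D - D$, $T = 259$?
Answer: $\frac{174}{2059309} \approx 8.4494 \cdot 10^{-5}$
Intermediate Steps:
$G{\left(x,D \right)} = 0$
$t{\left(M \right)} = \frac{-174 + M}{259 + M}$ ($t{\left(M \right)} = \frac{M - 174}{M + 259} = \frac{-174 + M}{259 + M}$)
$\frac{t{\left(G{\left(-2,14 \right)} \right)}}{-7951} = \frac{\frac{1}{259 + 0} \left(-174 + 0\right)}{-7951} = \frac{1}{259} \left(-174\right) \left(- \frac{1}{7951}\right) = \left(- \frac{174}{259}\right) \left(- \frac{1}{7951}\right) = \frac{174}{2059309}$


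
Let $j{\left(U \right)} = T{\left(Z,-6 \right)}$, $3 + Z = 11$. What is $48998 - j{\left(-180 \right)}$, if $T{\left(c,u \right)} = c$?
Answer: $48990$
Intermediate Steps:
$Z = 8$ ($Z = -3 + 11 = 8$)
$j{\left(U \right)} = 8$
$48998 - j{\left(-180 \right)} = 48998 - 8 = 48990$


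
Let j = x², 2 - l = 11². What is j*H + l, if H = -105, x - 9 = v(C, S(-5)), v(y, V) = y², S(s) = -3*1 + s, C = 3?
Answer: -34139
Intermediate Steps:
S(s) = -3 + s
x = 18 (x = 9 + 3² = 9 + 9 = 18)
l = -119 (l = 2 - 1*11² = 2 - 1*121 = 2 - 121 = -119)
j = 324 (j = 18² = 324)
j*H + l = 324*(-105) - 119 = -34020 - 119 = -34139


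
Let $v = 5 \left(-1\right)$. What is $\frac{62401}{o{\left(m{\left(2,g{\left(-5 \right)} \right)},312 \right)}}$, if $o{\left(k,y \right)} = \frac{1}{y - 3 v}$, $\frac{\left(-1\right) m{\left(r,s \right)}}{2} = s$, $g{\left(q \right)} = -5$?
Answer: $20405127$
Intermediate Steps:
$v = -5$
$m{\left(r,s \right)} = - 2 s$
$o{\left(k,y \right)} = \frac{1}{15 + y}$ ($o{\left(k,y \right)} = \frac{1}{y - -15} = \frac{1}{y + 15} = \frac{1}{15 + y}$)
$\frac{62401}{o{\left(m{\left(2,g{\left(-5 \right)} \right)},312 \right)}} = \frac{62401}{\frac{1}{15 + 312}} = \frac{62401}{\frac{1}{327}} = 62401 \frac{1}{\frac{1}{327}} = 62401 \cdot 327 = 20405127$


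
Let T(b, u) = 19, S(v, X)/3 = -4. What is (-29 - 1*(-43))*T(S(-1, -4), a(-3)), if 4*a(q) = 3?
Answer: 266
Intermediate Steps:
S(v, X) = -12 (S(v, X) = 3*(-4) = -12)
a(q) = 3/4 (a(q) = (1/4)*3 = 3/4)
(-29 - 1*(-43))*T(S(-1, -4), a(-3)) = (-29 - 1*(-43))*19 = (-29 + 43)*19 = 14*19 = 266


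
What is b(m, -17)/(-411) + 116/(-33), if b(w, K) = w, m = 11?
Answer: -16013/4521 ≈ -3.5419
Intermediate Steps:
b(m, -17)/(-411) + 116/(-33) = 11/(-411) + 116/(-33) = 11*(-1/411) + 116*(-1/33) = -11/411 - 116/33 = -16013/4521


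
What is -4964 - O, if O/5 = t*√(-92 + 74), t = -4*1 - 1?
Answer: -4964 + 75*I*√2 ≈ -4964.0 + 106.07*I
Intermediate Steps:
t = -5 (t = -4 - 1 = -5)
O = -75*I*√2 (O = 5*(-5*√(-92 + 74)) = 5*(-15*I*√2) = -75*I*√2 ≈ -106.07*I)
-4964 - O = -4964 - (-75)*I*√2 = -4964 + 75*I*√2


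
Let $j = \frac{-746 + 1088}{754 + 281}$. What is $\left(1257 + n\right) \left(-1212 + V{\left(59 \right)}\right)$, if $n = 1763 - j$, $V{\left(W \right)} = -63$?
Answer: $- \frac{88551810}{23} \approx -3.8501 \cdot 10^{6}$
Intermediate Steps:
$j = \frac{38}{115}$ ($j = \frac{342}{1035} = 342 \cdot \frac{1}{1035} = \frac{38}{115} \approx 0.33043$)
$n = \frac{202707}{115}$ ($n = 1763 - \frac{38}{115} = \frac{202707}{115} \approx 1762.7$)
$\left(1257 + n\right) \left(-1212 + V{\left(59 \right)}\right) = \left(1257 + \frac{202707}{115}\right) \left(-1212 - 63\right) = \frac{347262}{115} \left(-1275\right) = - \frac{88551810}{23}$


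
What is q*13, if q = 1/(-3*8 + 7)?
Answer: -13/17 ≈ -0.76471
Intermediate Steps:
q = -1/17 (q = 1/(-24 + 7) = 1/(-17) = -1/17 ≈ -0.058824)
q*13 = -1/17*13 = -13/17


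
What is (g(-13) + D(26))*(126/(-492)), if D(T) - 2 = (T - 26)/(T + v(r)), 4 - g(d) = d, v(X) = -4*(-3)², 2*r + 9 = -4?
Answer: -399/82 ≈ -4.8659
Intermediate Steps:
r = -13/2 (r = -9/2 + (½)*(-4) = -9/2 - 2 = -13/2 ≈ -6.5000)
v(X) = -36 (v(X) = -4*9 = -36)
g(d) = 4 - d
D(T) = 2 + (-26 + T)/(-36 + T) (D(T) = 2 + (T - 26)/(T - 36) = 2 + (-26 + T)/(-36 + T))
(g(-13) + D(26))*(126/(-492)) = ((4 - 1*(-13)) + (-98 + 3*26)/(-36 + 26))*(126/(-492)) = ((4 + 13) + (-98 + 78)/(-10))*(126*(-1/492)) = (17 - ⅒*(-20))*(-21/82) = (17 + 2)*(-21/82) = 19*(-21/82) = -399/82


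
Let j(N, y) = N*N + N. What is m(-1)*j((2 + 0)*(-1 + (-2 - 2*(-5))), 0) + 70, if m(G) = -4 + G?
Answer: -980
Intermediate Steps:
j(N, y) = N + N² (j(N, y) = N² + N = N + N²)
m(-1)*j((2 + 0)*(-1 + (-2 - 2*(-5))), 0) + 70 = (-4 - 1)*(((2 + 0)*(-1 + (-2 - 2*(-5))))*(1 + (2 + 0)*(-1 + (-2 - 2*(-5))))) + 70 = -5*2*(-1 + (-2 + 10))*(1 + 2*(-1 + (-2 + 10))) + 70 = -5*2*(-1 + 8)*(1 + 2*(-1 + 8)) + 70 = -5*2*7*(1 + 2*7) + 70 = -70*(1 + 14) + 70 = -70*15 + 70 = -5*210 + 70 = -1050 + 70 = -980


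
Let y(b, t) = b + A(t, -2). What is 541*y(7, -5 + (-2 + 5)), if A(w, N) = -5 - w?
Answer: 2164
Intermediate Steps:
y(b, t) = -5 + b - t (y(b, t) = b + (-5 - t) = -5 + b - t)
541*y(7, -5 + (-2 + 5)) = 541*(-5 + 7 - (-5 + (-2 + 5))) = 541*(-5 + 7 - (-5 + 3)) = 541*(-5 + 7 - 1*(-2)) = 541*(-5 + 7 + 2) = 541*4 = 2164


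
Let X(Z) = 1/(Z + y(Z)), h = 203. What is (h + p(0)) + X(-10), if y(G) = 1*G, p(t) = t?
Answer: 4059/20 ≈ 202.95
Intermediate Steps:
y(G) = G
X(Z) = 1/(2*Z) (X(Z) = 1/(Z + Z) = 1/(2*Z))
(h + p(0)) + X(-10) = (203 + 0) + (½)/(-10) = 203 + (½)*(-⅒) = 203 - 1/20 = 4059/20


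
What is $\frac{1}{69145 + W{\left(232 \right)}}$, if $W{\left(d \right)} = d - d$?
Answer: $\frac{1}{69145} \approx 1.4462 \cdot 10^{-5}$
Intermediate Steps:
$W{\left(d \right)} = 0$
$\frac{1}{69145 + W{\left(232 \right)}} = \frac{1}{69145 + 0} = \frac{1}{69145}$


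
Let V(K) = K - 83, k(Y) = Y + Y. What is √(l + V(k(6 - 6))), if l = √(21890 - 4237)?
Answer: √(-83 + √17653) ≈ 7.0615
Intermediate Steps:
l = √17653 ≈ 132.86
k(Y) = 2*Y
V(K) = -83 + K
√(l + V(k(6 - 6))) = √(√17653 + (-83 + 2*(6 - 6))) = √(√17653 + (-83 + 2*0)) = √(√17653 + (-83 + 0)) = √(√17653 - 83) = √(-83 + √17653)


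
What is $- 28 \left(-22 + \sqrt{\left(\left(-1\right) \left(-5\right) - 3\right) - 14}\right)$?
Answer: $616 - 56 i \sqrt{3} \approx 616.0 - 96.995 i$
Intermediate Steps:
$- 28 \left(-22 + \sqrt{\left(\left(-1\right) \left(-5\right) - 3\right) - 14}\right) = - 28 \left(-22 + \sqrt{\left(5 - 3\right) - 14}\right) = - 28 \left(-22 + \sqrt{2 - 14}\right) = - 28 \left(-22 + \sqrt{-12}\right) = - 28 \left(-22 + 2 i \sqrt{3}\right) = 616 - 56 i \sqrt{3}$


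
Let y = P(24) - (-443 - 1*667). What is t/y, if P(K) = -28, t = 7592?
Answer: 3796/541 ≈ 7.0166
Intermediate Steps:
y = 1082 (y = -28 - (-443 - 1*667) = -28 - (-443 - 667) = -28 - 1*(-1110) = -28 + 1110 = 1082)
t/y = 7592/1082 = 7592*(1/1082) = 3796/541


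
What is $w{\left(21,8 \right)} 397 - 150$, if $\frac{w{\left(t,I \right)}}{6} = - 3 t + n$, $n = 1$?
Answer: $-147834$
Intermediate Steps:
$w{\left(t,I \right)} = 6 - 18 t$ ($w{\left(t,I \right)} = 6 \left(- 3 t + 1\right) = 6 \left(1 - 3 t\right) = 6 - 18 t$)
$w{\left(21,8 \right)} 397 - 150 = \left(6 - 378\right) 397 - 150 = \left(-372\right) 397 - 150 = -147684 - 150 = -147834$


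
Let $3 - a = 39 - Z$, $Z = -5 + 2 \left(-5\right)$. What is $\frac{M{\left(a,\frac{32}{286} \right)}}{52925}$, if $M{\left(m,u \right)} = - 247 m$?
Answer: $\frac{12597}{52925} \approx 0.23802$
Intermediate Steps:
$Z = -15$ ($Z = -5 - 10 = -15$)
$a = -51$ ($a = 3 - \left(39 - -15\right) = 3 - \left(39 + 15\right) = 3 - 54 = -51$)
$\frac{M{\left(a,\frac{32}{286} \right)}}{52925} = \frac{\left(-247\right) \left(-51\right)}{52925} = 12597 \cdot \frac{1}{52925} = \frac{12597}{52925}$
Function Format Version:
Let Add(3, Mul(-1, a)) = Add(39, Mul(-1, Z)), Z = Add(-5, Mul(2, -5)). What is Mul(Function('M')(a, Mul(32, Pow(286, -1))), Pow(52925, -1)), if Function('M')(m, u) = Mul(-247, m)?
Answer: Rational(12597, 52925) ≈ 0.23802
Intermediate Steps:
Z = -15 (Z = Add(-5, -10) = -15)
a = -51 (a = Add(3, Mul(-1, Add(39, Mul(-1, -15)))) = Add(3, Mul(-1, Add(39, 15))) = Add(3, Mul(-1, 54)) = Add(3, -54) = -51)
Mul(Function('M')(a, Mul(32, Pow(286, -1))), Pow(52925, -1)) = Mul(Mul(-247, -51), Pow(52925, -1)) = Mul(12597, Rational(1, 52925)) = Rational(12597, 52925)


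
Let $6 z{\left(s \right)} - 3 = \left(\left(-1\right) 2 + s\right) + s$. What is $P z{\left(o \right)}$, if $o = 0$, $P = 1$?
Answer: $\frac{1}{6} \approx 0.16667$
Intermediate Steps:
$z{\left(s \right)} = \frac{1}{6} + \frac{s}{3}$ ($z{\left(s \right)} = \frac{1}{2} + \frac{\left(\left(-1\right) 2 + s\right) + s}{6} = \frac{1}{2} + \frac{\left(-2 + s\right) + s}{6} = \frac{1}{2} + \frac{-2 + 2 s}{6} = \frac{1}{2} + \left(- \frac{1}{3} + \frac{s}{3}\right) = \frac{1}{6} + \frac{s}{3}$)
$P z{\left(o \right)} = 1 \left(\frac{1}{6} + \frac{1}{3} \cdot 0\right) = 1 \left(\frac{1}{6} + 0\right) = 1 \cdot \frac{1}{6} = \frac{1}{6}$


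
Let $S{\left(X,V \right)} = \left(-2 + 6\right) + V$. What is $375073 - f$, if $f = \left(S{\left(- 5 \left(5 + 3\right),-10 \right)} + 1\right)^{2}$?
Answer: $375048$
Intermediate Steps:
$S{\left(X,V \right)} = 4 + V$
$f = 25$ ($f = \left(\left(4 - 10\right) + 1\right)^{2} = \left(-6 + 1\right)^{2} = \left(-5\right)^{2} = 25$)
$375073 - f = 375073 - 25 = 375048$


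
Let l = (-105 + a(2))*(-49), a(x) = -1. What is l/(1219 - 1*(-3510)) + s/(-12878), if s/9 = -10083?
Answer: 496030895/60900062 ≈ 8.1450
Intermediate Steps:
s = -90747 (s = 9*(-10083) = -90747)
l = 5194 (l = (-105 - 1)*(-49) = -106*(-49) = 5194)
l/(1219 - 1*(-3510)) + s/(-12878) = 5194/(1219 - 1*(-3510)) - 90747/(-12878) = 5194/(1219 + 3510) - 90747*(-1/12878) = 5194/4729 + 90747/12878 = 496030895/60900062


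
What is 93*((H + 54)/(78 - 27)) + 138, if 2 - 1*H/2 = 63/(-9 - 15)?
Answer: 17227/68 ≈ 253.34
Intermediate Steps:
H = 37/4 (H = 4 - 126/(-9 - 15) = 4 - 126/(-24) = 4 - 126*(-1)/24 = 4 - 2*(-21/8) = 4 + 21/4 = 37/4 ≈ 9.2500)
93*((H + 54)/(78 - 27)) + 138 = 93*((37/4 + 54)/(78 - 27)) + 138 = 93*((253/4)/51) + 138 = 93*((253/4)*(1/51)) + 138 = 93*(253/204) + 138 = 7843/68 + 138 = 17227/68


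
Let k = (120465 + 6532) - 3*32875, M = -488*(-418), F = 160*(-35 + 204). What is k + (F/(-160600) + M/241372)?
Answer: 6874051115012/242277145 ≈ 28373.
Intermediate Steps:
F = 27040 (F = 160*169 = 27040)
M = 203984
k = 28372 (k = 126997 - 98625 = 28372)
k + (F/(-160600) + M/241372) = 28372 + (27040/(-160600) + 203984/241372) = 28372 + (27040*(-1/160600) + 203984*(1/241372)) = 28372 + (-676/4015 + 50996/60343) = 28372 + 163957072/242277145 = 6874051115012/242277145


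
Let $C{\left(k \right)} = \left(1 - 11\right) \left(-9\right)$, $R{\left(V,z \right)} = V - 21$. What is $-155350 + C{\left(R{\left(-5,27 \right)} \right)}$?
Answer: $-155260$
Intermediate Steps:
$R{\left(V,z \right)} = -21 + V$
$C{\left(k \right)} = 90$ ($C{\left(k \right)} = \left(-10\right) \left(-9\right) = 90$)
$-155350 + C{\left(R{\left(-5,27 \right)} \right)} = -155350 + 90 = -155260$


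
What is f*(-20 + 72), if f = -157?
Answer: -8164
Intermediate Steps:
f*(-20 + 72) = -157*(-20 + 72) = -157*52 = -8164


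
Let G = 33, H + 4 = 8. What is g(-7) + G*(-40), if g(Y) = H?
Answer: -1316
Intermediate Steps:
H = 4 (H = -4 + 8 = 4)
g(Y) = 4
g(-7) + G*(-40) = 4 + 33*(-40) = 4 - 1320 = -1316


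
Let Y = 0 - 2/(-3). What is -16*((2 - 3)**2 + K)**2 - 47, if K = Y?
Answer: -823/9 ≈ -91.444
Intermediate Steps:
Y = 2/3 (Y = 0 - 1/3*(-2) = 0 + 2/3 = 2/3 ≈ 0.66667)
K = 2/3 ≈ 0.66667
-16*((2 - 3)**2 + K)**2 - 47 = -16*((2 - 3)**2 + 2/3)**2 - 47 = -16*((-1)**2 + 2/3)**2 - 47 = -16*(1 + 2/3)**2 - 47 = -16*(5/3)**2 - 47 = -16*25/9 - 47 = -400/9 - 47 = -823/9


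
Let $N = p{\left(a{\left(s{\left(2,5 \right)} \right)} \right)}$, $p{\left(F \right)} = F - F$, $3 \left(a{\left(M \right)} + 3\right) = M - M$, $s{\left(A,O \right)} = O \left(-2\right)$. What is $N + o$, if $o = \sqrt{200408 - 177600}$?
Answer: $2 \sqrt{5702} \approx 151.02$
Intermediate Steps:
$s{\left(A,O \right)} = - 2 O$
$a{\left(M \right)} = -3$ ($a{\left(M \right)} = -3 + \frac{M - M}{3} = -3 + \frac{1}{3} \cdot 0 = -3 + 0 = -3$)
$o = 2 \sqrt{5702}$ ($o = \sqrt{22808} = 2 \sqrt{5702} \approx 151.02$)
$p{\left(F \right)} = 0$
$N = 0$
$N + o = 0 + 2 \sqrt{5702} = 2 \sqrt{5702}$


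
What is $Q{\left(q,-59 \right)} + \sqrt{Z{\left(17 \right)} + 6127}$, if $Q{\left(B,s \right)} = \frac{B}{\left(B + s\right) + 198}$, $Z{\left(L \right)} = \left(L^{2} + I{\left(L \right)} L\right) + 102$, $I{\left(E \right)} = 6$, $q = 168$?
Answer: $\frac{168}{307} + 2 \sqrt{1655} \approx 81.911$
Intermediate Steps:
$Z{\left(L \right)} = 102 + L^{2} + 6 L$ ($Z{\left(L \right)} = \left(L^{2} + 6 L\right) + 102 = 102 + L^{2} + 6 L$)
$Q{\left(B,s \right)} = \frac{B}{198 + B + s}$
$Q{\left(q,-59 \right)} + \sqrt{Z{\left(17 \right)} + 6127} = \frac{168}{198 + 168 - 59} + \sqrt{\left(102 + 17^{2} + 6 \cdot 17\right) + 6127} = \frac{168}{307} + \sqrt{\left(102 + 289 + 102\right) + 6127} = 168 \cdot \frac{1}{307} + \sqrt{493 + 6127} = \frac{168}{307} + \sqrt{6620} = \frac{168}{307} + 2 \sqrt{1655}$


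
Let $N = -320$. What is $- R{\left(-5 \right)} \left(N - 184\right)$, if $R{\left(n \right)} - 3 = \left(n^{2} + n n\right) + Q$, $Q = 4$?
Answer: $28728$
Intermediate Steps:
$R{\left(n \right)} = 7 + 2 n^{2}$ ($R{\left(n \right)} = 3 + \left(\left(n^{2} + n n\right) + 4\right) = 3 + \left(\left(n^{2} + n^{2}\right) + 4\right) = 3 + \left(2 n^{2} + 4\right) = 3 + \left(4 + 2 n^{2}\right) = 7 + 2 n^{2}$)
$- R{\left(-5 \right)} \left(N - 184\right) = - \left(7 + 2 \left(-5\right)^{2}\right) \left(-320 - 184\right) = - \left(7 + 2 \cdot 25\right) \left(-504\right) = - \left(7 + 50\right) \left(-504\right) = - 57 \left(-504\right) = \left(-1\right) \left(-28728\right) = 28728$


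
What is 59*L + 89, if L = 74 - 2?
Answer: 4337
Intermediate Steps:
L = 72
59*L + 89 = 59*72 + 89 = 4248 + 89 = 4337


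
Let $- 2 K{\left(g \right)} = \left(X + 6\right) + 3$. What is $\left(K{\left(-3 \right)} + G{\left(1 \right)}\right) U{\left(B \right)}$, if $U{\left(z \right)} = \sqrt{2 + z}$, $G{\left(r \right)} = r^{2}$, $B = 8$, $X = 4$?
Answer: $- \frac{11 \sqrt{10}}{2} \approx -17.393$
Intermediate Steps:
$K{\left(g \right)} = - \frac{13}{2}$ ($K{\left(g \right)} = - \frac{\left(4 + 6\right) + 3}{2} = - \frac{10 + 3}{2} = \left(- \frac{1}{2}\right) 13 = - \frac{13}{2}$)
$\left(K{\left(-3 \right)} + G{\left(1 \right)}\right) U{\left(B \right)} = \left(- \frac{13}{2} + 1^{2}\right) \sqrt{2 + 8} = \left(- \frac{13}{2} + 1\right) \sqrt{10} = - \frac{11 \sqrt{10}}{2}$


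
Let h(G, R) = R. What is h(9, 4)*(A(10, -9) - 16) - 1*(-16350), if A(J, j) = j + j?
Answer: 16214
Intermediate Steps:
A(J, j) = 2*j
h(9, 4)*(A(10, -9) - 16) - 1*(-16350) = 4*(2*(-9) - 16) - 1*(-16350) = 4*(-18 - 16) + 16350 = 4*(-34) + 16350 = -136 + 16350 = 16214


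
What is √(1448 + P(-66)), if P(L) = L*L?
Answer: 2*√1451 ≈ 76.184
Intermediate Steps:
P(L) = L²
√(1448 + P(-66)) = √(1448 + (-66)²) = √(1448 + 4356) = √5804 = 2*√1451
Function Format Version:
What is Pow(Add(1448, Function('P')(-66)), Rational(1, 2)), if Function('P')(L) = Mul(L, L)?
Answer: Mul(2, Pow(1451, Rational(1, 2))) ≈ 76.184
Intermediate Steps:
Function('P')(L) = Pow(L, 2)
Pow(Add(1448, Function('P')(-66)), Rational(1, 2)) = Pow(Add(1448, Pow(-66, 2)), Rational(1, 2)) = Pow(Add(1448, 4356), Rational(1, 2)) = Pow(5804, Rational(1, 2)) = Mul(2, Pow(1451, Rational(1, 2)))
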